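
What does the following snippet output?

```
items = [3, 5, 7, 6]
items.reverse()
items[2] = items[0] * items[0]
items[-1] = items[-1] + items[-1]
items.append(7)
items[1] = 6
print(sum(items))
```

reverse → [6, 7, 5, 3]
items[2] = items[0]*items[0] = 6*6 = 36 → [6, 7, 36, 3]
items[-1] = items[-1]+items[-1] = 3+3 = 6 → [6, 7, 36, 6]
append 7 → [6, 7, 36, 6, 7]
items[1] = 6 → [6, 6, 36, 6, 7]
sum = 61

61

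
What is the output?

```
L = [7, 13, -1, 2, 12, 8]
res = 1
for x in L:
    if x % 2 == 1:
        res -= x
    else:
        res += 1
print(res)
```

-15

x=7: odd, res = 1-7 = -6
x=13: odd, res = (-6)-13 = -19
x=-1: odd, res = (-19)-(-1) = -18
x=2: not odd, res = (-18)+1 = -17
x=12: not odd, res = (-17)+1 = -16
x=8: not odd, res = (-16)+1 = -15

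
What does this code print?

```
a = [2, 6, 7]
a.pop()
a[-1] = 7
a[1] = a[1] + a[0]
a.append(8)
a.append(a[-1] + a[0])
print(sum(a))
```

pop() removes 7 → [2, 6]
a[-1] = 7 → [2, 7]
a[1] = a[1]+a[0] = 7+2 = 9 → [2, 9]
append 8 → [2, 9, 8]
append a[-1]+a[0] = 8+2 = 10 → [2, 9, 8, 10]
sum = 29

29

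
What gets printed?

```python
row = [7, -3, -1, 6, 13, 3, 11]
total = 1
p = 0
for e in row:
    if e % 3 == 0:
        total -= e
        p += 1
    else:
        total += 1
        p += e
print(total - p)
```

-34

e=7: not %3==0, total = 1+1 = 2; p=7
e=-3: %3==0, total = 2-(-3) = 5; p=8
e=-1: not %3==0, total = 5+1 = 6; p=7
e=6: %3==0, total = 6-6 = 0; p=8
e=13: not %3==0, total = 0+1 = 1; p=21
e=3: %3==0, total = 1-3 = -2; p=22
e=11: not %3==0, total = (-2)+1 = -1; p=33
total-p = (-1)-33 = -34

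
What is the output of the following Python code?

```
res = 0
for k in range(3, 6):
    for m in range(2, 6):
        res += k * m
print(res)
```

168

k=3,m=2: res = 0+6 = 6
k=3,m=3: res = 6+9 = 15
k=3,m=4: res = 15+12 = 27
k=3,m=5: res = 27+15 = 42
k=4,m=2: res = 42+8 = 50
k=4,m=3: res = 50+12 = 62
k=4,m=4: res = 62+16 = 78
k=4,m=5: res = 78+20 = 98
k=5,m=2: res = 98+10 = 108
k=5,m=3: res = 108+15 = 123
k=5,m=4: res = 123+20 = 143
k=5,m=5: res = 143+25 = 168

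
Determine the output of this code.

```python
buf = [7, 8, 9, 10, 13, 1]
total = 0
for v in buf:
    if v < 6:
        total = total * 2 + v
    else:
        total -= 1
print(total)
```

-9

v=7: not <6, total = 0-1 = -1
v=8: not <6, total = (-1)-1 = -2
v=9: not <6, total = (-2)-1 = -3
v=10: not <6, total = (-3)-1 = -4
v=13: not <6, total = (-4)-1 = -5
v=1: <6, total = (-5)*2+1 = -9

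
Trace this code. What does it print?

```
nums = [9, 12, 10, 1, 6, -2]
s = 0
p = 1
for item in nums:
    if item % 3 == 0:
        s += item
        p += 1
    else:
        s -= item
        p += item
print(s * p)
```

item=9: %3==0, s = 0+9 = 9; p=2
item=12: %3==0, s = 9+12 = 21; p=3
item=10: not %3==0, s = 21-10 = 11; p=13
item=1: not %3==0, s = 11-1 = 10; p=14
item=6: %3==0, s = 10+6 = 16; p=15
item=-2: not %3==0, s = 16-(-2) = 18; p=13
s*p = 18*13 = 234

234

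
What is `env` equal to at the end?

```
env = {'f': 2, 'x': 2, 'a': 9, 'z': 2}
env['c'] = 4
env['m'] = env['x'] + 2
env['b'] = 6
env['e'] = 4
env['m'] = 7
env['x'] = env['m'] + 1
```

env['c'] = 4 → {'f': 2, 'x': 2, 'a': 9, 'z': 2, 'c': 4}
env['m'] = env['x']+2 = 4 → {'f': 2, 'x': 2, 'a': 9, 'z': 2, 'c': 4, 'm': 4}
env['b'] = 6 → {'f': 2, 'x': 2, 'a': 9, 'z': 2, 'c': 4, 'm': 4, 'b': 6}
env['e'] = 4 → {'f': 2, 'x': 2, 'a': 9, 'z': 2, 'c': 4, 'm': 4, 'b': 6, 'e': 4}
env['m'] = 7 → {'f': 2, 'x': 2, 'a': 9, 'z': 2, 'c': 4, 'm': 7, 'b': 6, 'e': 4}
env['x'] = env['m']+1 = 8 → {'f': 2, 'x': 8, 'a': 9, 'z': 2, 'c': 4, 'm': 7, 'b': 6, 'e': 4}

{'f': 2, 'x': 8, 'a': 9, 'z': 2, 'c': 4, 'm': 7, 'b': 6, 'e': 4}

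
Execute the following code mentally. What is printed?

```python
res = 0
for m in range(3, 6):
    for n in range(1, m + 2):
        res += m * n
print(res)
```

m=3,n=1: res = 0+3 = 3
m=3,n=2: res = 3+6 = 9
m=3,n=3: res = 9+9 = 18
m=3,n=4: res = 18+12 = 30
m=4,n=1: res = 30+4 = 34
m=4,n=2: res = 34+8 = 42
m=4,n=3: res = 42+12 = 54
m=4,n=4: res = 54+16 = 70
m=4,n=5: res = 70+20 = 90
m=5,n=1: res = 90+5 = 95
m=5,n=2: res = 95+10 = 105
m=5,n=3: res = 105+15 = 120
m=5,n=4: res = 120+20 = 140
m=5,n=5: res = 140+25 = 165
m=5,n=6: res = 165+30 = 195

195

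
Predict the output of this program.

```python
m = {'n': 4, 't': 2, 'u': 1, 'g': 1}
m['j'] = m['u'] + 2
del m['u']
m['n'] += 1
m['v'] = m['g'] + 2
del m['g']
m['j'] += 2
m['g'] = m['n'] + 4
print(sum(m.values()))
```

24

m['j'] = m['u']+2 = 3 → {'n': 4, 't': 2, 'u': 1, 'g': 1, 'j': 3}
del 'u' → {'n': 4, 't': 2, 'g': 1, 'j': 3}
m['n'] = 4+1 = 5 → {'n': 5, 't': 2, 'g': 1, 'j': 3}
m['v'] = m['g']+2 = 3 → {'n': 5, 't': 2, 'g': 1, 'j': 3, 'v': 3}
del 'g' → {'n': 5, 't': 2, 'j': 3, 'v': 3}
m['j'] = 3+2 = 5 → {'n': 5, 't': 2, 'j': 5, 'v': 3}
m['g'] = m['n']+4 = 9 → {'n': 5, 't': 2, 'j': 5, 'v': 3, 'g': 9}
sum of values = 24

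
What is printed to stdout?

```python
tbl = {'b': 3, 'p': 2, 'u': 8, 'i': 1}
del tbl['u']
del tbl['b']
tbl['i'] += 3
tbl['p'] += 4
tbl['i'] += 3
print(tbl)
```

del 'u' → {'b': 3, 'p': 2, 'i': 1}
del 'b' → {'p': 2, 'i': 1}
tbl['i'] = 1+3 = 4 → {'p': 2, 'i': 4}
tbl['p'] = 2+4 = 6 → {'p': 6, 'i': 4}
tbl['i'] = 4+3 = 7 → {'p': 6, 'i': 7}

{'p': 6, 'i': 7}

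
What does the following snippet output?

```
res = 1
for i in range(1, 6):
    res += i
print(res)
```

i=1: res = 1+1 = 2
i=2: res = 2+2 = 4
i=3: res = 4+3 = 7
i=4: res = 7+4 = 11
i=5: res = 11+5 = 16

16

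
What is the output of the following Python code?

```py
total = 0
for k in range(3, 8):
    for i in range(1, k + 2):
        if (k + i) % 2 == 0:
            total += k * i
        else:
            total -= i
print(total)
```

k=3,i=1: even sum, total = 0+3 = 3
k=3,i=2: odd sum, total = 3-2 = 1
k=3,i=3: even sum, total = 1+9 = 10
k=3,i=4: odd sum, total = 10-4 = 6
k=4,i=1: odd sum, total = 6-1 = 5
k=4,i=2: even sum, total = 5+8 = 13
k=4,i=3: odd sum, total = 13-3 = 10
k=4,i=4: even sum, total = 10+16 = 26
k=4,i=5: odd sum, total = 26-5 = 21
k=5,i=1: even sum, total = 21+5 = 26
k=5,i=2: odd sum, total = 26-2 = 24
k=5,i=3: even sum, total = 24+15 = 39
k=5,i=4: odd sum, total = 39-4 = 35
k=5,i=5: even sum, total = 35+25 = 60
k=5,i=6: odd sum, total = 60-6 = 54
k=6,i=1: odd sum, total = 54-1 = 53
k=6,i=2: even sum, total = 53+12 = 65
k=6,i=3: odd sum, total = 65-3 = 62
k=6,i=4: even sum, total = 62+24 = 86
k=6,i=5: odd sum, total = 86-5 = 81
k=6,i=6: even sum, total = 81+36 = 117
k=6,i=7: odd sum, total = 117-7 = 110
k=7,i=1: even sum, total = 110+7 = 117
k=7,i=2: odd sum, total = 117-2 = 115
k=7,i=3: even sum, total = 115+21 = 136
k=7,i=4: odd sum, total = 136-4 = 132
k=7,i=5: even sum, total = 132+35 = 167
k=7,i=6: odd sum, total = 167-6 = 161
k=7,i=7: even sum, total = 161+49 = 210
k=7,i=8: odd sum, total = 210-8 = 202

202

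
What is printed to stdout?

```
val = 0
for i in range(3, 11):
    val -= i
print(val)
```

i=3: val = 0-3 = -3
i=4: val = (-3)-4 = -7
i=5: val = (-7)-5 = -12
i=6: val = (-12)-6 = -18
i=7: val = (-18)-7 = -25
i=8: val = (-25)-8 = -33
i=9: val = (-33)-9 = -42
i=10: val = (-42)-10 = -52

-52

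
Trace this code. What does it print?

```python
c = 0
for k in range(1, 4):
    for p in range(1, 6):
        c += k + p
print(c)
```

75

k=1,p=1: c = 0+2 = 2
k=1,p=2: c = 2+3 = 5
k=1,p=3: c = 5+4 = 9
k=1,p=4: c = 9+5 = 14
k=1,p=5: c = 14+6 = 20
k=2,p=1: c = 20+3 = 23
k=2,p=2: c = 23+4 = 27
k=2,p=3: c = 27+5 = 32
k=2,p=4: c = 32+6 = 38
k=2,p=5: c = 38+7 = 45
k=3,p=1: c = 45+4 = 49
k=3,p=2: c = 49+5 = 54
k=3,p=3: c = 54+6 = 60
k=3,p=4: c = 60+7 = 67
k=3,p=5: c = 67+8 = 75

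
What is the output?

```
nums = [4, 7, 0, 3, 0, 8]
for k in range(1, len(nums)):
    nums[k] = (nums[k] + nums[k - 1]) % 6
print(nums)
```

[4, 5, 5, 2, 2, 4]

k=1: nums[1] = (7+4)%6 = 5 → [4, 5, 0, 3, 0, 8]
k=2: nums[2] = (0+5)%6 = 5 → [4, 5, 5, 3, 0, 8]
k=3: nums[3] = (3+5)%6 = 2 → [4, 5, 5, 2, 0, 8]
k=4: nums[4] = (0+2)%6 = 2 → [4, 5, 5, 2, 2, 8]
k=5: nums[5] = (8+2)%6 = 4 → [4, 5, 5, 2, 2, 4]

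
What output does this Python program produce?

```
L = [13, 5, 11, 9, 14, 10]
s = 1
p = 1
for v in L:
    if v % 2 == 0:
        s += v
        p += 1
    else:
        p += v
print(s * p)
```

1025

v=13: not even; p=14
v=5: not even; p=19
v=11: not even; p=30
v=9: not even; p=39
v=14: even, s = 1+14 = 15; p=40
v=10: even, s = 15+10 = 25; p=41
s*p = 25*41 = 1025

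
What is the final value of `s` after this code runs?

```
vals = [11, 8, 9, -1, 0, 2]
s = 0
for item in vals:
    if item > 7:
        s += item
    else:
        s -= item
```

27

item=11: >7, s = 0+11 = 11
item=8: >7, s = 11+8 = 19
item=9: >7, s = 19+9 = 28
item=-1: not >7, s = 28-(-1) = 29
item=0: not >7, s = 29-0 = 29
item=2: not >7, s = 29-2 = 27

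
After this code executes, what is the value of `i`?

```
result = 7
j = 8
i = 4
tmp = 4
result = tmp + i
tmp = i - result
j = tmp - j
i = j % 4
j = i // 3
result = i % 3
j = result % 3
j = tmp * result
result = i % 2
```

result = 4+4 = 8
tmp = 4-8 = -4
j = (-4)-8 = -12
i = (-12)%4 = 0
j = 0//3 = 0
result = 0%3 = 0
j = 0%3 = 0
j = (-4)*0 = 0
result = 0%2 = 0

0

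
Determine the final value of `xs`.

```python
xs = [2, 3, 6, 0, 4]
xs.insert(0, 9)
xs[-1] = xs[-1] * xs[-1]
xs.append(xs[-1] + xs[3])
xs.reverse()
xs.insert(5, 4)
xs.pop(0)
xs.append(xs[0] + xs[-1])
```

insert 9 at 0 → [9, 2, 3, 6, 0, 4]
xs[-1] = xs[-1]*xs[-1] = 4*4 = 16 → [9, 2, 3, 6, 0, 16]
append xs[-1]+xs[3] = 16+6 = 22 → [9, 2, 3, 6, 0, 16, 22]
reverse → [22, 16, 0, 6, 3, 2, 9]
insert 4 at 5 → [22, 16, 0, 6, 3, 4, 2, 9]
pop(0) removes 22 → [16, 0, 6, 3, 4, 2, 9]
append xs[0]+xs[-1] = 16+9 = 25 → [16, 0, 6, 3, 4, 2, 9, 25]

[16, 0, 6, 3, 4, 2, 9, 25]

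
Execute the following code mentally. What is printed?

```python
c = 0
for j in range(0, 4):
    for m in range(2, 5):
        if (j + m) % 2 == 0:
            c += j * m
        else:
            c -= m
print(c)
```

6

j=0,m=2: even sum, c = 0+0 = 0
j=0,m=3: odd sum, c = 0-3 = -3
j=0,m=4: even sum, c = (-3)+0 = -3
j=1,m=2: odd sum, c = (-3)-2 = -5
j=1,m=3: even sum, c = (-5)+3 = -2
j=1,m=4: odd sum, c = (-2)-4 = -6
j=2,m=2: even sum, c = (-6)+4 = -2
j=2,m=3: odd sum, c = (-2)-3 = -5
j=2,m=4: even sum, c = (-5)+8 = 3
j=3,m=2: odd sum, c = 3-2 = 1
j=3,m=3: even sum, c = 1+9 = 10
j=3,m=4: odd sum, c = 10-4 = 6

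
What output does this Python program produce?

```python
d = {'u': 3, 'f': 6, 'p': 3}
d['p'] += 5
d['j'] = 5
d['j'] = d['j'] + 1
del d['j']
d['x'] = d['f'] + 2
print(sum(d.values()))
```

d['p'] = 3+5 = 8 → {'u': 3, 'f': 6, 'p': 8}
d['j'] = 5 → {'u': 3, 'f': 6, 'p': 8, 'j': 5}
d['j'] = d['j']+1 = 6 → {'u': 3, 'f': 6, 'p': 8, 'j': 6}
del 'j' → {'u': 3, 'f': 6, 'p': 8}
d['x'] = d['f']+2 = 8 → {'u': 3, 'f': 6, 'p': 8, 'x': 8}
sum of values = 25

25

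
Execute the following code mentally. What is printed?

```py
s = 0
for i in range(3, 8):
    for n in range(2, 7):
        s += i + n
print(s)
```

i=3,n=2: s = 0+5 = 5
i=3,n=3: s = 5+6 = 11
i=3,n=4: s = 11+7 = 18
i=3,n=5: s = 18+8 = 26
i=3,n=6: s = 26+9 = 35
i=4,n=2: s = 35+6 = 41
i=4,n=3: s = 41+7 = 48
i=4,n=4: s = 48+8 = 56
i=4,n=5: s = 56+9 = 65
i=4,n=6: s = 65+10 = 75
i=5,n=2: s = 75+7 = 82
i=5,n=3: s = 82+8 = 90
i=5,n=4: s = 90+9 = 99
i=5,n=5: s = 99+10 = 109
i=5,n=6: s = 109+11 = 120
i=6,n=2: s = 120+8 = 128
i=6,n=3: s = 128+9 = 137
i=6,n=4: s = 137+10 = 147
i=6,n=5: s = 147+11 = 158
i=6,n=6: s = 158+12 = 170
i=7,n=2: s = 170+9 = 179
i=7,n=3: s = 179+10 = 189
i=7,n=4: s = 189+11 = 200
i=7,n=5: s = 200+12 = 212
i=7,n=6: s = 212+13 = 225

225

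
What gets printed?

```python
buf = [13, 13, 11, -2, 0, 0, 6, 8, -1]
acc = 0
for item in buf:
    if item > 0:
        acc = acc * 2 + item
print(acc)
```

376

item=13: >0, acc = 0*2+13 = 13
item=13: >0, acc = 13*2+13 = 39
item=11: >0, acc = 39*2+11 = 89
item=-2: not >0
item=0: not >0
item=0: not >0
item=6: >0, acc = 89*2+6 = 184
item=8: >0, acc = 184*2+8 = 376
item=-1: not >0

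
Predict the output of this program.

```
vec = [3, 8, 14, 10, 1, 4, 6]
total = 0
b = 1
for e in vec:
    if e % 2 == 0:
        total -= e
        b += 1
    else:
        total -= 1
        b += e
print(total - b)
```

-54

e=3: not even, total = 0-1 = -1; b=4
e=8: even, total = (-1)-8 = -9; b=5
e=14: even, total = (-9)-14 = -23; b=6
e=10: even, total = (-23)-10 = -33; b=7
e=1: not even, total = (-33)-1 = -34; b=8
e=4: even, total = (-34)-4 = -38; b=9
e=6: even, total = (-38)-6 = -44; b=10
total-b = (-44)-10 = -54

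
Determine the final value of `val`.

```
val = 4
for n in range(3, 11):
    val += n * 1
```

56

n=3: val = 4+3*1 = 7
n=4: val = 7+4*1 = 11
n=5: val = 11+5*1 = 16
n=6: val = 16+6*1 = 22
n=7: val = 22+7*1 = 29
n=8: val = 29+8*1 = 37
n=9: val = 37+9*1 = 46
n=10: val = 46+10*1 = 56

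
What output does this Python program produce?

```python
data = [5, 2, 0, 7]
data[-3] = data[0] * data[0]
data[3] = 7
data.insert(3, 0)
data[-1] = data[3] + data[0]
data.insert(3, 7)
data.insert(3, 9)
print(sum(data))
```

51

data[-3] = data[0]*data[0] = 5*5 = 25 → [5, 25, 0, 7]
data[3] = 7 → [5, 25, 0, 7]
insert 0 at 3 → [5, 25, 0, 0, 7]
data[-1] = data[3]+data[0] = 0+5 = 5 → [5, 25, 0, 0, 5]
insert 7 at 3 → [5, 25, 0, 7, 0, 5]
insert 9 at 3 → [5, 25, 0, 9, 7, 0, 5]
sum = 51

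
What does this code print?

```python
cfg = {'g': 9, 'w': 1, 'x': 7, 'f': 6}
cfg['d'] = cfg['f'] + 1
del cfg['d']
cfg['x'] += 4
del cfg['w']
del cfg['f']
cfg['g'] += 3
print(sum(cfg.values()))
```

cfg['d'] = cfg['f']+1 = 7 → {'g': 9, 'w': 1, 'x': 7, 'f': 6, 'd': 7}
del 'd' → {'g': 9, 'w': 1, 'x': 7, 'f': 6}
cfg['x'] = 7+4 = 11 → {'g': 9, 'w': 1, 'x': 11, 'f': 6}
del 'w' → {'g': 9, 'x': 11, 'f': 6}
del 'f' → {'g': 9, 'x': 11}
cfg['g'] = 9+3 = 12 → {'g': 12, 'x': 11}
sum of values = 23

23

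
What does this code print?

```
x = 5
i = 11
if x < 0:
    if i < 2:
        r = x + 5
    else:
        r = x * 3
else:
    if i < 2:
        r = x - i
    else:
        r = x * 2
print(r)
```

10

x=5, i=11
x < 0 is False; i < 2 is False
→ r = x * 2 = 10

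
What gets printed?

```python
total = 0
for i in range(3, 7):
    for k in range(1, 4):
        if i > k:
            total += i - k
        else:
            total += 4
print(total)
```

34

i=3,k=1: 3>1, total = 0+2 = 2
i=3,k=2: 3>2, total = 2+1 = 3
i=3,k=3: not 3>3, total = 3+4 = 7
i=4,k=1: 4>1, total = 7+3 = 10
i=4,k=2: 4>2, total = 10+2 = 12
i=4,k=3: 4>3, total = 12+1 = 13
i=5,k=1: 5>1, total = 13+4 = 17
i=5,k=2: 5>2, total = 17+3 = 20
i=5,k=3: 5>3, total = 20+2 = 22
i=6,k=1: 6>1, total = 22+5 = 27
i=6,k=2: 6>2, total = 27+4 = 31
i=6,k=3: 6>3, total = 31+3 = 34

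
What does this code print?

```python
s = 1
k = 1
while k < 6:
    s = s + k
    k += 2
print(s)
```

k=1: s = 1+1 = 2
k=3: s = 2+3 = 5
k=5: s = 5+5 = 10

10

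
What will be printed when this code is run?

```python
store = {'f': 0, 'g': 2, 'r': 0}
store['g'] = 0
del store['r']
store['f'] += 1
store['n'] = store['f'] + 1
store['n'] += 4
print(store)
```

{'f': 1, 'g': 0, 'n': 6}

store['g'] = 0 → {'f': 0, 'g': 0, 'r': 0}
del 'r' → {'f': 0, 'g': 0}
store['f'] = 0+1 = 1 → {'f': 1, 'g': 0}
store['n'] = store['f']+1 = 2 → {'f': 1, 'g': 0, 'n': 2}
store['n'] = 2+4 = 6 → {'f': 1, 'g': 0, 'n': 6}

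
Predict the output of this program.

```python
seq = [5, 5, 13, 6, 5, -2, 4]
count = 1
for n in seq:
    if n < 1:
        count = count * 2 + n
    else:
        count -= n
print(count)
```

n=5: not <1, count = 1-5 = -4
n=5: not <1, count = (-4)-5 = -9
n=13: not <1, count = (-9)-13 = -22
n=6: not <1, count = (-22)-6 = -28
n=5: not <1, count = (-28)-5 = -33
n=-2: <1, count = (-33)*2+(-2) = -68
n=4: not <1, count = (-68)-4 = -72

-72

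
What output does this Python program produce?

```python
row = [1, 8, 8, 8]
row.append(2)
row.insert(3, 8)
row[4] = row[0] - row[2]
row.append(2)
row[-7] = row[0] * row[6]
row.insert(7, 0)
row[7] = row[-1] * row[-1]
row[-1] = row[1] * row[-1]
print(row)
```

append 2 → [1, 8, 8, 8, 2]
insert 8 at 3 → [1, 8, 8, 8, 8, 2]
row[4] = row[0]-row[2] = 1-8 = -7 → [1, 8, 8, 8, -7, 2]
append 2 → [1, 8, 8, 8, -7, 2, 2]
row[-7] = row[0]*row[6] = 1*2 = 2 → [2, 8, 8, 8, -7, 2, 2]
insert 0 at 7 → [2, 8, 8, 8, -7, 2, 2, 0]
row[7] = row[-1]*row[-1] = 0*0 = 0 → [2, 8, 8, 8, -7, 2, 2, 0]
row[-1] = row[1]*row[-1] = 8*0 = 0 → [2, 8, 8, 8, -7, 2, 2, 0]

[2, 8, 8, 8, -7, 2, 2, 0]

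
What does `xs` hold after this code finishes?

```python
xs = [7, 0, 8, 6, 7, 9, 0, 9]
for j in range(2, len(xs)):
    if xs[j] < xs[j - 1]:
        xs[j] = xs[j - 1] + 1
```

[7, 0, 8, 9, 10, 11, 12, 13]

j=2: 8>=0, unchanged → [7, 0, 8, 6, 7, 9, 0, 9]
j=3: 6<8, xs[3] = 8+1 = 9 → [7, 0, 8, 9, 7, 9, 0, 9]
j=4: 7<9, xs[4] = 9+1 = 10 → [7, 0, 8, 9, 10, 9, 0, 9]
j=5: 9<10, xs[5] = 10+1 = 11 → [7, 0, 8, 9, 10, 11, 0, 9]
j=6: 0<11, xs[6] = 11+1 = 12 → [7, 0, 8, 9, 10, 11, 12, 9]
j=7: 9<12, xs[7] = 12+1 = 13 → [7, 0, 8, 9, 10, 11, 12, 13]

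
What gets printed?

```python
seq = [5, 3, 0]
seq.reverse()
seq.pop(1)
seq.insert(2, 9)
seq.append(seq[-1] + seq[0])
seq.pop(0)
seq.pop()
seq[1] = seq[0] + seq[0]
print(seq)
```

[5, 10]

reverse → [0, 3, 5]
pop(1) removes 3 → [0, 5]
insert 9 at 2 → [0, 5, 9]
append seq[-1]+seq[0] = 9+0 = 9 → [0, 5, 9, 9]
pop(0) removes 0 → [5, 9, 9]
pop() removes 9 → [5, 9]
seq[1] = seq[0]+seq[0] = 5+5 = 10 → [5, 10]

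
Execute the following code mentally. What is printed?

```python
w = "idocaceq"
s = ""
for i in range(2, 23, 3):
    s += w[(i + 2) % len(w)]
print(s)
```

aqocice

i=2: add w[4]='a' → 'a'
i=5: add w[7]='q' → 'aq'
i=8: add w[2]='o' → 'aqo'
i=11: add w[5]='c' → 'aqoc'
i=14: add w[0]='i' → 'aqoci'
i=17: add w[3]='c' → 'aqocic'
i=20: add w[6]='e' → 'aqocice'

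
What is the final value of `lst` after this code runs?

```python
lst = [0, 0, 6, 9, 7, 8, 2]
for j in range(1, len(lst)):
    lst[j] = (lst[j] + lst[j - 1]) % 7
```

[0, 0, 6, 1, 1, 2, 4]

j=1: lst[1] = (0+0)%7 = 0 → [0, 0, 6, 9, 7, 8, 2]
j=2: lst[2] = (6+0)%7 = 6 → [0, 0, 6, 9, 7, 8, 2]
j=3: lst[3] = (9+6)%7 = 1 → [0, 0, 6, 1, 7, 8, 2]
j=4: lst[4] = (7+1)%7 = 1 → [0, 0, 6, 1, 1, 8, 2]
j=5: lst[5] = (8+1)%7 = 2 → [0, 0, 6, 1, 1, 2, 2]
j=6: lst[6] = (2+2)%7 = 4 → [0, 0, 6, 1, 1, 2, 4]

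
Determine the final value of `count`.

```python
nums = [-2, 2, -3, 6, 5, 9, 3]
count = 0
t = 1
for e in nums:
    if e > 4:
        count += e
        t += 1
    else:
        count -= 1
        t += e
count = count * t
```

e=-2: not >4, count = 0-1 = -1; t=-1
e=2: not >4, count = (-1)-1 = -2; t=1
e=-3: not >4, count = (-2)-1 = -3; t=-2
e=6: >4, count = (-3)+6 = 3; t=-1
e=5: >4, count = 3+5 = 8; t=0
e=9: >4, count = 8+9 = 17; t=1
e=3: not >4, count = 17-1 = 16; t=4
count*t = 16*4 = 64

64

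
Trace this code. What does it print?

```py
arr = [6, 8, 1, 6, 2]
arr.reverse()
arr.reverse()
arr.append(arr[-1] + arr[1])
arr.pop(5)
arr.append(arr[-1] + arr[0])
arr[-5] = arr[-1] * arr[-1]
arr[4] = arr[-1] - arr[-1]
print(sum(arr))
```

reverse → [2, 6, 1, 8, 6]
reverse → [6, 8, 1, 6, 2]
append arr[-1]+arr[1] = 2+8 = 10 → [6, 8, 1, 6, 2, 10]
pop(5) removes 10 → [6, 8, 1, 6, 2]
append arr[-1]+arr[0] = 2+6 = 8 → [6, 8, 1, 6, 2, 8]
arr[-5] = arr[-1]*arr[-1] = 8*8 = 64 → [6, 64, 1, 6, 2, 8]
arr[4] = arr[-1]-arr[-1] = 8-8 = 0 → [6, 64, 1, 6, 0, 8]
sum = 85

85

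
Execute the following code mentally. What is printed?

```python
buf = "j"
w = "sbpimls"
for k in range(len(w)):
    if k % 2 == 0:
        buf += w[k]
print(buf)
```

k=0: add 's' → 'js'
k=1: skip
k=2: add 'p' → 'jsp'
k=3: skip
k=4: add 'm' → 'jspm'
k=5: skip
k=6: add 's' → 'jspms'

jspms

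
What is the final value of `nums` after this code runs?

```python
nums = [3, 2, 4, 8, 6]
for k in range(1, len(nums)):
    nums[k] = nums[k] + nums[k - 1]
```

k=1: nums[1] = 2+3 = 5 → [3, 5, 4, 8, 6]
k=2: nums[2] = 4+5 = 9 → [3, 5, 9, 8, 6]
k=3: nums[3] = 8+9 = 17 → [3, 5, 9, 17, 6]
k=4: nums[4] = 6+17 = 23 → [3, 5, 9, 17, 23]

[3, 5, 9, 17, 23]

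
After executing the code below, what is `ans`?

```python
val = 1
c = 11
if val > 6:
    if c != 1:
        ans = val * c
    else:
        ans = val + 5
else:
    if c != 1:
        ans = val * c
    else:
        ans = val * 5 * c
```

11

val=1, c=11
val > 6 is False; c != 1 is True
→ ans = val * c = 11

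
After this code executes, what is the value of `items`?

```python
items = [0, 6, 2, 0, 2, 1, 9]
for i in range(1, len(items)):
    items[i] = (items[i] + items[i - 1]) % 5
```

[0, 1, 3, 3, 0, 1, 0]

i=1: items[1] = (6+0)%5 = 1 → [0, 1, 2, 0, 2, 1, 9]
i=2: items[2] = (2+1)%5 = 3 → [0, 1, 3, 0, 2, 1, 9]
i=3: items[3] = (0+3)%5 = 3 → [0, 1, 3, 3, 2, 1, 9]
i=4: items[4] = (2+3)%5 = 0 → [0, 1, 3, 3, 0, 1, 9]
i=5: items[5] = (1+0)%5 = 1 → [0, 1, 3, 3, 0, 1, 9]
i=6: items[6] = (9+1)%5 = 0 → [0, 1, 3, 3, 0, 1, 0]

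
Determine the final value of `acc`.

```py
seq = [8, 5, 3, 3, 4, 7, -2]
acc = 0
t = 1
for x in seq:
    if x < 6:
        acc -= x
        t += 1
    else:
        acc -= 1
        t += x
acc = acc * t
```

-315

x=8: not <6, acc = 0-1 = -1; t=9
x=5: <6, acc = (-1)-5 = -6; t=10
x=3: <6, acc = (-6)-3 = -9; t=11
x=3: <6, acc = (-9)-3 = -12; t=12
x=4: <6, acc = (-12)-4 = -16; t=13
x=7: not <6, acc = (-16)-1 = -17; t=20
x=-2: <6, acc = (-17)-(-2) = -15; t=21
acc*t = (-15)*21 = -315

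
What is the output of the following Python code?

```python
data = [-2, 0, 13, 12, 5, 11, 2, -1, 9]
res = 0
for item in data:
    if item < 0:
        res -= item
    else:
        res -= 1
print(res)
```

item=-2: <0, res = 0-(-2) = 2
item=0: not <0, res = 2-1 = 1
item=13: not <0, res = 1-1 = 0
item=12: not <0, res = 0-1 = -1
item=5: not <0, res = (-1)-1 = -2
item=11: not <0, res = (-2)-1 = -3
item=2: not <0, res = (-3)-1 = -4
item=-1: <0, res = (-4)-(-1) = -3
item=9: not <0, res = (-3)-1 = -4

-4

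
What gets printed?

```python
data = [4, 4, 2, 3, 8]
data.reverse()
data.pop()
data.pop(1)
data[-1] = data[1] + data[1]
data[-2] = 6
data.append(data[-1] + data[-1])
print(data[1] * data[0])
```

48

reverse → [8, 3, 2, 4, 4]
pop() removes 4 → [8, 3, 2, 4]
pop(1) removes 3 → [8, 2, 4]
data[-1] = data[1]+data[1] = 2+2 = 4 → [8, 2, 4]
data[-2] = 6 → [8, 6, 4]
append data[-1]+data[-1] = 4+4 = 8 → [8, 6, 4, 8]
data[1]*data[0] = 6*8 = 48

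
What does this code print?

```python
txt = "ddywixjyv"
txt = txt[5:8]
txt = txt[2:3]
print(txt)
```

slice [5:8] → 'xjy'
slice [2:3] → 'y'

y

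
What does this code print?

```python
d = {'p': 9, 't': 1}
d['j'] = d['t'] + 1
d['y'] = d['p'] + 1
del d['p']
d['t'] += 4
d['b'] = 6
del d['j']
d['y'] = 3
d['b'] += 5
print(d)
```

d['j'] = d['t']+1 = 2 → {'p': 9, 't': 1, 'j': 2}
d['y'] = d['p']+1 = 10 → {'p': 9, 't': 1, 'j': 2, 'y': 10}
del 'p' → {'t': 1, 'j': 2, 'y': 10}
d['t'] = 1+4 = 5 → {'t': 5, 'j': 2, 'y': 10}
d['b'] = 6 → {'t': 5, 'j': 2, 'y': 10, 'b': 6}
del 'j' → {'t': 5, 'y': 10, 'b': 6}
d['y'] = 3 → {'t': 5, 'y': 3, 'b': 6}
d['b'] = 6+5 = 11 → {'t': 5, 'y': 3, 'b': 11}

{'t': 5, 'y': 3, 'b': 11}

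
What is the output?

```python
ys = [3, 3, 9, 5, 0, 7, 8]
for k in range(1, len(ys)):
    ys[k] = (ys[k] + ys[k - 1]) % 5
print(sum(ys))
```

k=1: ys[1] = (3+3)%5 = 1 → [3, 1, 9, 5, 0, 7, 8]
k=2: ys[2] = (9+1)%5 = 0 → [3, 1, 0, 5, 0, 7, 8]
k=3: ys[3] = (5+0)%5 = 0 → [3, 1, 0, 0, 0, 7, 8]
k=4: ys[4] = (0+0)%5 = 0 → [3, 1, 0, 0, 0, 7, 8]
k=5: ys[5] = (7+0)%5 = 2 → [3, 1, 0, 0, 0, 2, 8]
k=6: ys[6] = (8+2)%5 = 0 → [3, 1, 0, 0, 0, 2, 0]
sum = 6

6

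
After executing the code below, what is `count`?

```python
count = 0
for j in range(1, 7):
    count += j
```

j=1: count = 0+1 = 1
j=2: count = 1+2 = 3
j=3: count = 3+3 = 6
j=4: count = 6+4 = 10
j=5: count = 10+5 = 15
j=6: count = 15+6 = 21

21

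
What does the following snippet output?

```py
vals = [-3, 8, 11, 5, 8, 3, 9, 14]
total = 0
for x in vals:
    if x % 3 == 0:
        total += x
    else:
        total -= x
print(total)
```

-37

x=-3: %3==0, total = 0+(-3) = -3
x=8: not %3==0, total = (-3)-8 = -11
x=11: not %3==0, total = (-11)-11 = -22
x=5: not %3==0, total = (-22)-5 = -27
x=8: not %3==0, total = (-27)-8 = -35
x=3: %3==0, total = (-35)+3 = -32
x=9: %3==0, total = (-32)+9 = -23
x=14: not %3==0, total = (-23)-14 = -37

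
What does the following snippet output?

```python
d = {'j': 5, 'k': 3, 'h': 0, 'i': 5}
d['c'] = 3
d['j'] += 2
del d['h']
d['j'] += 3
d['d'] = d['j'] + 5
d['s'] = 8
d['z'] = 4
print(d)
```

{'j': 10, 'k': 3, 'i': 5, 'c': 3, 'd': 15, 's': 8, 'z': 4}

d['c'] = 3 → {'j': 5, 'k': 3, 'h': 0, 'i': 5, 'c': 3}
d['j'] = 5+2 = 7 → {'j': 7, 'k': 3, 'h': 0, 'i': 5, 'c': 3}
del 'h' → {'j': 7, 'k': 3, 'i': 5, 'c': 3}
d['j'] = 7+3 = 10 → {'j': 10, 'k': 3, 'i': 5, 'c': 3}
d['d'] = d['j']+5 = 15 → {'j': 10, 'k': 3, 'i': 5, 'c': 3, 'd': 15}
d['s'] = 8 → {'j': 10, 'k': 3, 'i': 5, 'c': 3, 'd': 15, 's': 8}
d['z'] = 4 → {'j': 10, 'k': 3, 'i': 5, 'c': 3, 'd': 15, 's': 8, 'z': 4}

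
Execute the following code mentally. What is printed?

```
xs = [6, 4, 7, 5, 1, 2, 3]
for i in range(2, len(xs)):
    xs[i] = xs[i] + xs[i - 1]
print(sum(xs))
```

95

i=2: xs[2] = 7+4 = 11 → [6, 4, 11, 5, 1, 2, 3]
i=3: xs[3] = 5+11 = 16 → [6, 4, 11, 16, 1, 2, 3]
i=4: xs[4] = 1+16 = 17 → [6, 4, 11, 16, 17, 2, 3]
i=5: xs[5] = 2+17 = 19 → [6, 4, 11, 16, 17, 19, 3]
i=6: xs[6] = 3+19 = 22 → [6, 4, 11, 16, 17, 19, 22]
sum = 95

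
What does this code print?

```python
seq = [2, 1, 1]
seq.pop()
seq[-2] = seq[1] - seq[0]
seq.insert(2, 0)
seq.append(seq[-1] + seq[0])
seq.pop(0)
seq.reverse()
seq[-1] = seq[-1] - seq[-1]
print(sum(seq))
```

-1

pop() removes 1 → [2, 1]
seq[-2] = seq[1]-seq[0] = 1-2 = -1 → [-1, 1]
insert 0 at 2 → [-1, 1, 0]
append seq[-1]+seq[0] = 0+(-1) = -1 → [-1, 1, 0, -1]
pop(0) removes -1 → [1, 0, -1]
reverse → [-1, 0, 1]
seq[-1] = seq[-1]-seq[-1] = 1-1 = 0 → [-1, 0, 0]
sum = -1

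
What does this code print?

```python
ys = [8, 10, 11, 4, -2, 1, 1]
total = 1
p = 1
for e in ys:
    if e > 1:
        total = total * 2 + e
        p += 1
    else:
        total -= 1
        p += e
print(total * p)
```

715

e=8: >1, total = 1*2+8 = 10; p=2
e=10: >1, total = 10*2+10 = 30; p=3
e=11: >1, total = 30*2+11 = 71; p=4
e=4: >1, total = 71*2+4 = 146; p=5
e=-2: not >1, total = 146-1 = 145; p=3
e=1: not >1, total = 145-1 = 144; p=4
e=1: not >1, total = 144-1 = 143; p=5
total*p = 143*5 = 715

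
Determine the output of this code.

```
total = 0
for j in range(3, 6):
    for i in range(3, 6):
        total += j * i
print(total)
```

144

j=3,i=3: total = 0+9 = 9
j=3,i=4: total = 9+12 = 21
j=3,i=5: total = 21+15 = 36
j=4,i=3: total = 36+12 = 48
j=4,i=4: total = 48+16 = 64
j=4,i=5: total = 64+20 = 84
j=5,i=3: total = 84+15 = 99
j=5,i=4: total = 99+20 = 119
j=5,i=5: total = 119+25 = 144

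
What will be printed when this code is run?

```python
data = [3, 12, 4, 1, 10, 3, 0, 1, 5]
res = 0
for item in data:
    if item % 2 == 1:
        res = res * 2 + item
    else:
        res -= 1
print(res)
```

item=3: odd, res = 0*2+3 = 3
item=12: not odd, res = 3-1 = 2
item=4: not odd, res = 2-1 = 1
item=1: odd, res = 1*2+1 = 3
item=10: not odd, res = 3-1 = 2
item=3: odd, res = 2*2+3 = 7
item=0: not odd, res = 7-1 = 6
item=1: odd, res = 6*2+1 = 13
item=5: odd, res = 13*2+5 = 31

31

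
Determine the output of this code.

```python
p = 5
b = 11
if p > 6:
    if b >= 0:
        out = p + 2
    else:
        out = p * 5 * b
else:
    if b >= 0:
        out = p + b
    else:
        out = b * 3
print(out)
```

16

p=5, b=11
p > 6 is False; b >= 0 is True
→ out = p + b = 16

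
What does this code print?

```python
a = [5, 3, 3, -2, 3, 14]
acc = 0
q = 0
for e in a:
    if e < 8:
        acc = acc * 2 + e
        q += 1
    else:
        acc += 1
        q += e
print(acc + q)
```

e=5: <8, acc = 0*2+5 = 5; q=1
e=3: <8, acc = 5*2+3 = 13; q=2
e=3: <8, acc = 13*2+3 = 29; q=3
e=-2: <8, acc = 29*2+(-2) = 56; q=4
e=3: <8, acc = 56*2+3 = 115; q=5
e=14: not <8, acc = 115+1 = 116; q=19
acc+q = 116+19 = 135

135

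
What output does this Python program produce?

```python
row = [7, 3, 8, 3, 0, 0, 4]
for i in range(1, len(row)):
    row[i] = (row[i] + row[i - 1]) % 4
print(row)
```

[7, 2, 2, 1, 1, 1, 1]

i=1: row[1] = (3+7)%4 = 2 → [7, 2, 8, 3, 0, 0, 4]
i=2: row[2] = (8+2)%4 = 2 → [7, 2, 2, 3, 0, 0, 4]
i=3: row[3] = (3+2)%4 = 1 → [7, 2, 2, 1, 0, 0, 4]
i=4: row[4] = (0+1)%4 = 1 → [7, 2, 2, 1, 1, 0, 4]
i=5: row[5] = (0+1)%4 = 1 → [7, 2, 2, 1, 1, 1, 4]
i=6: row[6] = (4+1)%4 = 1 → [7, 2, 2, 1, 1, 1, 1]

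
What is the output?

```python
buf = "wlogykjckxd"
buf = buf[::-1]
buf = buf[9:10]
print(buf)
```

reverse → 'dxkcjkygolw'
slice [9:10] → 'l'

l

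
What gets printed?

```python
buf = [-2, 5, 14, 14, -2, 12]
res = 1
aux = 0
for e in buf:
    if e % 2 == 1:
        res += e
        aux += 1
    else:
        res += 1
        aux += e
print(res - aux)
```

-26

e=-2: not odd, res = 1+1 = 2; aux=-2
e=5: odd, res = 2+5 = 7; aux=-1
e=14: not odd, res = 7+1 = 8; aux=13
e=14: not odd, res = 8+1 = 9; aux=27
e=-2: not odd, res = 9+1 = 10; aux=25
e=12: not odd, res = 10+1 = 11; aux=37
res-aux = 11-37 = -26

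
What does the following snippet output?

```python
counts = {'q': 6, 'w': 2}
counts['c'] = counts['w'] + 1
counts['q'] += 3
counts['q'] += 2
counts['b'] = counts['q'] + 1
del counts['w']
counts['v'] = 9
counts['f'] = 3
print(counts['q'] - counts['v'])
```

counts['c'] = counts['w']+1 = 3 → {'q': 6, 'w': 2, 'c': 3}
counts['q'] = 6+3 = 9 → {'q': 9, 'w': 2, 'c': 3}
counts['q'] = 9+2 = 11 → {'q': 11, 'w': 2, 'c': 3}
counts['b'] = counts['q']+1 = 12 → {'q': 11, 'w': 2, 'c': 3, 'b': 12}
del 'w' → {'q': 11, 'c': 3, 'b': 12}
counts['v'] = 9 → {'q': 11, 'c': 3, 'b': 12, 'v': 9}
counts['f'] = 3 → {'q': 11, 'c': 3, 'b': 12, 'v': 9, 'f': 3}
counts['q']-counts['v'] = 11-9 = 2

2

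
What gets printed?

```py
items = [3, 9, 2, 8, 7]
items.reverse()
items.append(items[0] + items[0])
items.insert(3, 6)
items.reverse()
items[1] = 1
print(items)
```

reverse → [7, 8, 2, 9, 3]
append items[0]+items[0] = 7+7 = 14 → [7, 8, 2, 9, 3, 14]
insert 6 at 3 → [7, 8, 2, 6, 9, 3, 14]
reverse → [14, 3, 9, 6, 2, 8, 7]
items[1] = 1 → [14, 1, 9, 6, 2, 8, 7]

[14, 1, 9, 6, 2, 8, 7]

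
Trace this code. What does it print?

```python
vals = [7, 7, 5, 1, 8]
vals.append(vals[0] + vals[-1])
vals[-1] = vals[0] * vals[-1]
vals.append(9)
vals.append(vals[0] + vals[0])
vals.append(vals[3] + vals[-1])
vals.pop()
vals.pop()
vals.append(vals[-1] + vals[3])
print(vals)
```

append vals[0]+vals[-1] = 7+8 = 15 → [7, 7, 5, 1, 8, 15]
vals[-1] = vals[0]*vals[-1] = 7*15 = 105 → [7, 7, 5, 1, 8, 105]
append 9 → [7, 7, 5, 1, 8, 105, 9]
append vals[0]+vals[0] = 7+7 = 14 → [7, 7, 5, 1, 8, 105, 9, 14]
append vals[3]+vals[-1] = 1+14 = 15 → [7, 7, 5, 1, 8, 105, 9, 14, 15]
pop() removes 15 → [7, 7, 5, 1, 8, 105, 9, 14]
pop() removes 14 → [7, 7, 5, 1, 8, 105, 9]
append vals[-1]+vals[3] = 9+1 = 10 → [7, 7, 5, 1, 8, 105, 9, 10]

[7, 7, 5, 1, 8, 105, 9, 10]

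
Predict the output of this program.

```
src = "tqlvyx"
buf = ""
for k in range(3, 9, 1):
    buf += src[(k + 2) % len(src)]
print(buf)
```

xtqlvy

k=3: add src[5]='x' → 'x'
k=4: add src[0]='t' → 'xt'
k=5: add src[1]='q' → 'xtq'
k=6: add src[2]='l' → 'xtql'
k=7: add src[3]='v' → 'xtqlv'
k=8: add src[4]='y' → 'xtqlvy'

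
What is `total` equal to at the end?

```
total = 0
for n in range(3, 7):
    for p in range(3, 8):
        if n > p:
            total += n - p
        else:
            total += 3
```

n=3,p=3: not 3>3, total = 0+3 = 3
n=3,p=4: not 3>4, total = 3+3 = 6
n=3,p=5: not 3>5, total = 6+3 = 9
n=3,p=6: not 3>6, total = 9+3 = 12
n=3,p=7: not 3>7, total = 12+3 = 15
n=4,p=3: 4>3, total = 15+1 = 16
n=4,p=4: not 4>4, total = 16+3 = 19
n=4,p=5: not 4>5, total = 19+3 = 22
n=4,p=6: not 4>6, total = 22+3 = 25
n=4,p=7: not 4>7, total = 25+3 = 28
n=5,p=3: 5>3, total = 28+2 = 30
n=5,p=4: 5>4, total = 30+1 = 31
n=5,p=5: not 5>5, total = 31+3 = 34
n=5,p=6: not 5>6, total = 34+3 = 37
n=5,p=7: not 5>7, total = 37+3 = 40
n=6,p=3: 6>3, total = 40+3 = 43
n=6,p=4: 6>4, total = 43+2 = 45
n=6,p=5: 6>5, total = 45+1 = 46
n=6,p=6: not 6>6, total = 46+3 = 49
n=6,p=7: not 6>7, total = 49+3 = 52

52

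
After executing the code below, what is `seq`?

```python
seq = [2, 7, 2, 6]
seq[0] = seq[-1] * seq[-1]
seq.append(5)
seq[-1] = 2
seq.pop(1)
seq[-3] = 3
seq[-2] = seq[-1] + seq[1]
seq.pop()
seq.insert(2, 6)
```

[36, 3, 6, 5]

seq[0] = seq[-1]*seq[-1] = 6*6 = 36 → [36, 7, 2, 6]
append 5 → [36, 7, 2, 6, 5]
seq[-1] = 2 → [36, 7, 2, 6, 2]
pop(1) removes 7 → [36, 2, 6, 2]
seq[-3] = 3 → [36, 3, 6, 2]
seq[-2] = seq[-1]+seq[1] = 2+3 = 5 → [36, 3, 5, 2]
pop() removes 2 → [36, 3, 5]
insert 6 at 2 → [36, 3, 6, 5]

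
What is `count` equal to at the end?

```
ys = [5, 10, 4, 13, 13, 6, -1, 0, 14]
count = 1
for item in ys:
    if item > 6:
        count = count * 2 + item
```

item=5: not >6
item=10: >6, count = 1*2+10 = 12
item=4: not >6
item=13: >6, count = 12*2+13 = 37
item=13: >6, count = 37*2+13 = 87
item=6: not >6
item=-1: not >6
item=0: not >6
item=14: >6, count = 87*2+14 = 188

188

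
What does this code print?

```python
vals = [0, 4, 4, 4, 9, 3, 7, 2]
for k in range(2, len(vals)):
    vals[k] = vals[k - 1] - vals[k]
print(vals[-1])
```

-25

k=2: vals[2] = 4-4 = 0 → [0, 4, 0, 4, 9, 3, 7, 2]
k=3: vals[3] = 0-4 = -4 → [0, 4, 0, -4, 9, 3, 7, 2]
k=4: vals[4] = (-4)-9 = -13 → [0, 4, 0, -4, -13, 3, 7, 2]
k=5: vals[5] = (-13)-3 = -16 → [0, 4, 0, -4, -13, -16, 7, 2]
k=6: vals[6] = (-16)-7 = -23 → [0, 4, 0, -4, -13, -16, -23, 2]
k=7: vals[7] = (-23)-2 = -25 → [0, 4, 0, -4, -13, -16, -23, -25]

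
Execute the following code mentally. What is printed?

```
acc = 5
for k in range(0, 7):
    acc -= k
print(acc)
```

-16

k=0: acc = 5-0 = 5
k=1: acc = 5-1 = 4
k=2: acc = 4-2 = 2
k=3: acc = 2-3 = -1
k=4: acc = (-1)-4 = -5
k=5: acc = (-5)-5 = -10
k=6: acc = (-10)-6 = -16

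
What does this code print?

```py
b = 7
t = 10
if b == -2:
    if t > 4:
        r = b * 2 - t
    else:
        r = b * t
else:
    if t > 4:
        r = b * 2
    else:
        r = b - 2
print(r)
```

14

b=7, t=10
b == -2 is False; t > 4 is True
→ r = b * 2 = 14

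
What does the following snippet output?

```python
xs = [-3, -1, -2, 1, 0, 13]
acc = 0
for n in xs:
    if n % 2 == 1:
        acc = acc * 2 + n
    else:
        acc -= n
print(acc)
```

n=-3: odd, acc = 0*2+(-3) = -3
n=-1: odd, acc = (-3)*2+(-1) = -7
n=-2: not odd, acc = (-7)-(-2) = -5
n=1: odd, acc = (-5)*2+1 = -9
n=0: not odd, acc = (-9)-0 = -9
n=13: odd, acc = (-9)*2+13 = -5

-5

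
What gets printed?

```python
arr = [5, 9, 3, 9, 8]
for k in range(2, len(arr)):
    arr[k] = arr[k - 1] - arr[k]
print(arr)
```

[5, 9, 6, -3, -11]

k=2: arr[2] = 9-3 = 6 → [5, 9, 6, 9, 8]
k=3: arr[3] = 6-9 = -3 → [5, 9, 6, -3, 8]
k=4: arr[4] = (-3)-8 = -11 → [5, 9, 6, -3, -11]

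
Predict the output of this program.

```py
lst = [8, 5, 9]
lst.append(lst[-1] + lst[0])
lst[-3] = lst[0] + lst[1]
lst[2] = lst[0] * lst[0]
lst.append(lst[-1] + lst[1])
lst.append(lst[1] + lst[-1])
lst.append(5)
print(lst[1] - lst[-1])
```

append lst[-1]+lst[0] = 9+8 = 17 → [8, 5, 9, 17]
lst[-3] = lst[0]+lst[1] = 8+5 = 13 → [8, 13, 9, 17]
lst[2] = lst[0]*lst[0] = 8*8 = 64 → [8, 13, 64, 17]
append lst[-1]+lst[1] = 17+13 = 30 → [8, 13, 64, 17, 30]
append lst[1]+lst[-1] = 13+30 = 43 → [8, 13, 64, 17, 30, 43]
append 5 → [8, 13, 64, 17, 30, 43, 5]
lst[1]-lst[-1] = 13-5 = 8

8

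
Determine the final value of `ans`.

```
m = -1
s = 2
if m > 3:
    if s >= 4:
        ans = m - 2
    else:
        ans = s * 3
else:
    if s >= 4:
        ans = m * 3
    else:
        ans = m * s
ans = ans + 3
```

m=-1, s=2
m > 3 is False; s >= 4 is False
→ ans = m * s = -2
ans = (-2)+3 = 1

1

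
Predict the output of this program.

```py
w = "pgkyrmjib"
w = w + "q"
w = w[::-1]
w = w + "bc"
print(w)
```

qbijmrykgpbc

+ 'q' → 'pgkyrmjibq'
reverse → 'qbijmrykgp'
+ 'bc' → 'qbijmrykgpbc'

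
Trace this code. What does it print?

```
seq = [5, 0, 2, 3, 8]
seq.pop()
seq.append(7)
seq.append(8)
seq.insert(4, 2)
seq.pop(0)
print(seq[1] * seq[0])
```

pop() removes 8 → [5, 0, 2, 3]
append 7 → [5, 0, 2, 3, 7]
append 8 → [5, 0, 2, 3, 7, 8]
insert 2 at 4 → [5, 0, 2, 3, 2, 7, 8]
pop(0) removes 5 → [0, 2, 3, 2, 7, 8]
seq[1]*seq[0] = 2*0 = 0

0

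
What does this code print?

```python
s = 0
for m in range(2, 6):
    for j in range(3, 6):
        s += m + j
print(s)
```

m=2,j=3: s = 0+5 = 5
m=2,j=4: s = 5+6 = 11
m=2,j=5: s = 11+7 = 18
m=3,j=3: s = 18+6 = 24
m=3,j=4: s = 24+7 = 31
m=3,j=5: s = 31+8 = 39
m=4,j=3: s = 39+7 = 46
m=4,j=4: s = 46+8 = 54
m=4,j=5: s = 54+9 = 63
m=5,j=3: s = 63+8 = 71
m=5,j=4: s = 71+9 = 80
m=5,j=5: s = 80+10 = 90

90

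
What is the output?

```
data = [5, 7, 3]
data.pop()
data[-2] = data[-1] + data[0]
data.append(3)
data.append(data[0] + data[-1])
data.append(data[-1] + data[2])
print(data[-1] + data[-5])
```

pop() removes 3 → [5, 7]
data[-2] = data[-1]+data[0] = 7+5 = 12 → [12, 7]
append 3 → [12, 7, 3]
append data[0]+data[-1] = 12+3 = 15 → [12, 7, 3, 15]
append data[-1]+data[2] = 15+3 = 18 → [12, 7, 3, 15, 18]
data[-1]+data[-5] = 18+12 = 30

30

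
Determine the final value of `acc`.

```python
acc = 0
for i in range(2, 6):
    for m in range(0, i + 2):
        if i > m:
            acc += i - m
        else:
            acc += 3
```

58

i=2,m=0: 2>0, acc = 0+2 = 2
i=2,m=1: 2>1, acc = 2+1 = 3
i=2,m=2: not 2>2, acc = 3+3 = 6
i=2,m=3: not 2>3, acc = 6+3 = 9
i=3,m=0: 3>0, acc = 9+3 = 12
i=3,m=1: 3>1, acc = 12+2 = 14
i=3,m=2: 3>2, acc = 14+1 = 15
i=3,m=3: not 3>3, acc = 15+3 = 18
i=3,m=4: not 3>4, acc = 18+3 = 21
i=4,m=0: 4>0, acc = 21+4 = 25
i=4,m=1: 4>1, acc = 25+3 = 28
i=4,m=2: 4>2, acc = 28+2 = 30
i=4,m=3: 4>3, acc = 30+1 = 31
i=4,m=4: not 4>4, acc = 31+3 = 34
i=4,m=5: not 4>5, acc = 34+3 = 37
i=5,m=0: 5>0, acc = 37+5 = 42
i=5,m=1: 5>1, acc = 42+4 = 46
i=5,m=2: 5>2, acc = 46+3 = 49
i=5,m=3: 5>3, acc = 49+2 = 51
i=5,m=4: 5>4, acc = 51+1 = 52
i=5,m=5: not 5>5, acc = 52+3 = 55
i=5,m=6: not 5>6, acc = 55+3 = 58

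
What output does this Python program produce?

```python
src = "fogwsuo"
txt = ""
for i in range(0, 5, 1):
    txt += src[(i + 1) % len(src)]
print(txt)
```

i=0: add src[1]='o' → 'o'
i=1: add src[2]='g' → 'og'
i=2: add src[3]='w' → 'ogw'
i=3: add src[4]='s' → 'ogws'
i=4: add src[5]='u' → 'ogwsu'

ogwsu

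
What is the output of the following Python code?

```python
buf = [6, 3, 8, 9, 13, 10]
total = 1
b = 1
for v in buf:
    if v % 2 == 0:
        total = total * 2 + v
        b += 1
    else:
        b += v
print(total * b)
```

1682

v=6: even, total = 1*2+6 = 8; b=2
v=3: not even; b=5
v=8: even, total = 8*2+8 = 24; b=6
v=9: not even; b=15
v=13: not even; b=28
v=10: even, total = 24*2+10 = 58; b=29
total*b = 58*29 = 1682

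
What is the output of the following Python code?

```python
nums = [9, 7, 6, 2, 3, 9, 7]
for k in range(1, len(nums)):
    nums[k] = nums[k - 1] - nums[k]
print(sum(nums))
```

-51

k=1: nums[1] = 9-7 = 2 → [9, 2, 6, 2, 3, 9, 7]
k=2: nums[2] = 2-6 = -4 → [9, 2, -4, 2, 3, 9, 7]
k=3: nums[3] = (-4)-2 = -6 → [9, 2, -4, -6, 3, 9, 7]
k=4: nums[4] = (-6)-3 = -9 → [9, 2, -4, -6, -9, 9, 7]
k=5: nums[5] = (-9)-9 = -18 → [9, 2, -4, -6, -9, -18, 7]
k=6: nums[6] = (-18)-7 = -25 → [9, 2, -4, -6, -9, -18, -25]
sum = -51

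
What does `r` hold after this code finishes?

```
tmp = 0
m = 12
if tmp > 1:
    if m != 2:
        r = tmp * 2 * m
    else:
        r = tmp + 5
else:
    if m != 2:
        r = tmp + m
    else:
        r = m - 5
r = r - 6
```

tmp=0, m=12
tmp > 1 is False; m != 2 is True
→ r = tmp + m = 12
r = 12-6 = 6

6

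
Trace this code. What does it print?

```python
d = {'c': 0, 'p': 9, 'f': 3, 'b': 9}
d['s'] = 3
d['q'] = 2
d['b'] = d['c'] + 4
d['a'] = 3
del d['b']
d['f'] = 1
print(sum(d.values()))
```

18

d['s'] = 3 → {'c': 0, 'p': 9, 'f': 3, 'b': 9, 's': 3}
d['q'] = 2 → {'c': 0, 'p': 9, 'f': 3, 'b': 9, 's': 3, 'q': 2}
d['b'] = d['c']+4 = 4 → {'c': 0, 'p': 9, 'f': 3, 'b': 4, 's': 3, 'q': 2}
d['a'] = 3 → {'c': 0, 'p': 9, 'f': 3, 'b': 4, 's': 3, 'q': 2, 'a': 3}
del 'b' → {'c': 0, 'p': 9, 'f': 3, 's': 3, 'q': 2, 'a': 3}
d['f'] = 1 → {'c': 0, 'p': 9, 'f': 1, 's': 3, 'q': 2, 'a': 3}
sum of values = 18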